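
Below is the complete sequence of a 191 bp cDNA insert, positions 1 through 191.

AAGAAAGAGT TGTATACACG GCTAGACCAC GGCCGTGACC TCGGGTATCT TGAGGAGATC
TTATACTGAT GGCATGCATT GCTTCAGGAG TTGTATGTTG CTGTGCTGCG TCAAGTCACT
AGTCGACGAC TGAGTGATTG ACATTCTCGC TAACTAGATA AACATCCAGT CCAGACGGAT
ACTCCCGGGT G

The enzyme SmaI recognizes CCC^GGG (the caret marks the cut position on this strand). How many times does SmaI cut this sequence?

CCCGGG occurs starting at position 184.
SmaI cuts at 1 site.

1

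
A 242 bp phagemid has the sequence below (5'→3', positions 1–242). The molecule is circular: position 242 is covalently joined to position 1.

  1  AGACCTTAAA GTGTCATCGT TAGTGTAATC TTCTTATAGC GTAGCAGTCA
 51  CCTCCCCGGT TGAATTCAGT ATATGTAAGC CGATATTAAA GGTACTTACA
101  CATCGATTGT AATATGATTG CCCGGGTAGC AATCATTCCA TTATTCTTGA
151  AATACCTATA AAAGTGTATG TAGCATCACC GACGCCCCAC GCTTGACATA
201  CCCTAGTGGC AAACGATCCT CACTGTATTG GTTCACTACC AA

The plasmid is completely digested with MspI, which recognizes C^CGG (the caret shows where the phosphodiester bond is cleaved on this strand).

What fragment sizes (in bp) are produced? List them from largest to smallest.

MspI sites (CCGG) start at positions 56, 122.
MspI cuts after the first base of each site, so after positions 56, 122.
Circular molecule, 2 cuts → 2 fragments:
  57–122 → 66 bp
  123–242 then 1–56 → 120 + 56 = 176 bp
Sorted largest to smallest: 176, 66 bp.

176, 66 bp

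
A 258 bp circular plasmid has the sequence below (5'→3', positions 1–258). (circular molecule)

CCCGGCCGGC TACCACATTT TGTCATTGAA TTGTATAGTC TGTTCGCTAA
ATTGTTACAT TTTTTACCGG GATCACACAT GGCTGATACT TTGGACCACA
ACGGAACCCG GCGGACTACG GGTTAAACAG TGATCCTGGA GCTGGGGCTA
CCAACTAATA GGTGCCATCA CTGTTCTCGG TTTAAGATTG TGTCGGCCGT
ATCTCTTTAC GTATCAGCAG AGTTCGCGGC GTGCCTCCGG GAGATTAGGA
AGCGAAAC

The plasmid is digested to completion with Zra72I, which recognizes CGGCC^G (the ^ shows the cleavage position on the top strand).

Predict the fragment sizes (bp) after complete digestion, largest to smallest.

Zra72I sites (CGGCCG) start at positions 3, 194.
Zra72I cuts after base 5 of each site (before the last base), so after positions 7, 198.
Circular molecule, 2 cuts → 2 fragments:
  8–198 → 191 bp
  199–258 then 1–7 → 60 + 7 = 67 bp
Sorted largest to smallest: 191, 67 bp.

191, 67 bp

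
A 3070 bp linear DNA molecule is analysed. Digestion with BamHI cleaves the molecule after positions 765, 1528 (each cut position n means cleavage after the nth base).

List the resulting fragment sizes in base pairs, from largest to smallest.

Linear molecule, 2 cuts → 3 fragments:
  765 − 0 = 765 bp
  1528 − 765 = 763 bp
  3070 − 1528 = 1542 bp
Sorted largest to smallest: 1542, 765, 763 bp.

1542, 765, 763 bp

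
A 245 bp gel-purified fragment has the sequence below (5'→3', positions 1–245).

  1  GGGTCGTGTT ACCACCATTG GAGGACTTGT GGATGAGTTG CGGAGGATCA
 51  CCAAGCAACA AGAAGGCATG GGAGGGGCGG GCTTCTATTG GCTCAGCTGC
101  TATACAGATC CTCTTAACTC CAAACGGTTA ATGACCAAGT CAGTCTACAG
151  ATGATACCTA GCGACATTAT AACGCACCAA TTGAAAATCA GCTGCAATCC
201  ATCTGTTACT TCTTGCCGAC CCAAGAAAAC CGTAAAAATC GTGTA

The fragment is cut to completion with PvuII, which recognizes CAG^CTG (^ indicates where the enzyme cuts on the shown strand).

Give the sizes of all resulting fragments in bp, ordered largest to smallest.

PvuII sites (CAGCTG) start at positions 94, 189.
PvuII cuts after base 3 of each site, so after positions 96, 191.
Linear molecule, 2 cuts → 3 fragments:
  1–96 → 96 bp
  97–191 → 95 bp
  192–245 → 54 bp
Sorted largest to smallest: 96, 95, 54 bp.

96, 95, 54 bp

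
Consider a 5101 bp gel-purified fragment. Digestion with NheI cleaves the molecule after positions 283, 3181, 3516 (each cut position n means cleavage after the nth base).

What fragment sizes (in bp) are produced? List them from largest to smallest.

Linear molecule, 3 cuts → 4 fragments:
  283 − 0 = 283 bp
  3181 − 283 = 2898 bp
  3516 − 3181 = 335 bp
  5101 − 3516 = 1585 bp
Sorted largest to smallest: 2898, 1585, 335, 283 bp.

2898, 1585, 335, 283 bp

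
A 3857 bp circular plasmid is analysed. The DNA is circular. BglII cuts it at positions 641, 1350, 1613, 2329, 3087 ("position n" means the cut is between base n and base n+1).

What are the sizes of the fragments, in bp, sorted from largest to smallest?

1411, 758, 716, 709, 263 bp

Circular molecule, 5 cuts → 5 fragments:
  1350 − 641 = 709 bp
  1613 − 1350 = 263 bp
  2329 − 1613 = 716 bp
  3087 − 2329 = 758 bp
  wrap: 3857 − 3087 + 641 = 1411 bp
Sorted largest to smallest: 1411, 758, 716, 709, 263 bp.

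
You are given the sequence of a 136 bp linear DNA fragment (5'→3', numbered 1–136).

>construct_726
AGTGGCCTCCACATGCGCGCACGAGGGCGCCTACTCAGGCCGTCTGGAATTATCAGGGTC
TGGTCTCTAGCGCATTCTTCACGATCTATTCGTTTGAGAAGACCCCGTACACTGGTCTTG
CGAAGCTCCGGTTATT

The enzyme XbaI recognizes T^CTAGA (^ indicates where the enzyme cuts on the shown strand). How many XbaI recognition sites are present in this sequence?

No occurrence of TCTAGA is present in the sequence.
XbaI does not cut: 0 sites.

0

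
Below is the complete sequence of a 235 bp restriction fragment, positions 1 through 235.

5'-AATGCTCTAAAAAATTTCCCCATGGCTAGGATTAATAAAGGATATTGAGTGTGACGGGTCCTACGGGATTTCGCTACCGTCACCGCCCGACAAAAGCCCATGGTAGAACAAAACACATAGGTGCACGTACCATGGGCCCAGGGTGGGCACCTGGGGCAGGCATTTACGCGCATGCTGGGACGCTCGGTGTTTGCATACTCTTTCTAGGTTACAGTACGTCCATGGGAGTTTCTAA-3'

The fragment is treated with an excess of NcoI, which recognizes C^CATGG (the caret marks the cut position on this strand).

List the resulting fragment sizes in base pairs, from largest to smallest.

90, 78, 32, 20, 15 bp

NcoI sites (CCATGG) start at positions 20, 98, 130, 220.
NcoI cuts after the first base of each site, so after positions 20, 98, 130, 220.
Linear molecule, 4 cuts → 5 fragments:
  1–20 → 20 bp
  21–98 → 78 bp
  99–130 → 32 bp
  131–220 → 90 bp
  221–235 → 15 bp
Sorted largest to smallest: 90, 78, 32, 20, 15 bp.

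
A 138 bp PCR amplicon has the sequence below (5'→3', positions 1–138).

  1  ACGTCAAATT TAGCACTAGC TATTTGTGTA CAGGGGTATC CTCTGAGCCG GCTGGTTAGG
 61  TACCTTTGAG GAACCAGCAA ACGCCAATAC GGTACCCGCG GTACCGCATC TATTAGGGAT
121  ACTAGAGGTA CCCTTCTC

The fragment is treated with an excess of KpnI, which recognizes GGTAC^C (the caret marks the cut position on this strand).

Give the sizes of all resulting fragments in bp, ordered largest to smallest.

KpnI sites (GGTACC) start at positions 59, 91, 100, 127.
KpnI cuts after base 5 of each site (before the last base), so after positions 63, 95, 104, 131.
Linear molecule, 4 cuts → 5 fragments:
  1–63 → 63 bp
  64–95 → 32 bp
  96–104 → 9 bp
  105–131 → 27 bp
  132–138 → 7 bp
Sorted largest to smallest: 63, 32, 27, 9, 7 bp.

63, 32, 27, 9, 7 bp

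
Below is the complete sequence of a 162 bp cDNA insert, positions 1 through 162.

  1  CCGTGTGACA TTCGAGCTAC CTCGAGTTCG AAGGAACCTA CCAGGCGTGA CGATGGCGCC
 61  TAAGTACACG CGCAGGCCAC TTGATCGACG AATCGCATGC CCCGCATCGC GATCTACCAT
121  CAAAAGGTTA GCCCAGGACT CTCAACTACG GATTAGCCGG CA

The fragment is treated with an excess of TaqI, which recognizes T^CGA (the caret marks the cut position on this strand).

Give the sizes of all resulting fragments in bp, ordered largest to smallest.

TaqI sites (TCGA) start at positions 12, 22, 28, 85.
TaqI cuts after the first base of each site, so after positions 12, 22, 28, 85.
Linear molecule, 4 cuts → 5 fragments:
  1–12 → 12 bp
  13–22 → 10 bp
  23–28 → 6 bp
  29–85 → 57 bp
  86–162 → 77 bp
Sorted largest to smallest: 77, 57, 12, 10, 6 bp.

77, 57, 12, 10, 6 bp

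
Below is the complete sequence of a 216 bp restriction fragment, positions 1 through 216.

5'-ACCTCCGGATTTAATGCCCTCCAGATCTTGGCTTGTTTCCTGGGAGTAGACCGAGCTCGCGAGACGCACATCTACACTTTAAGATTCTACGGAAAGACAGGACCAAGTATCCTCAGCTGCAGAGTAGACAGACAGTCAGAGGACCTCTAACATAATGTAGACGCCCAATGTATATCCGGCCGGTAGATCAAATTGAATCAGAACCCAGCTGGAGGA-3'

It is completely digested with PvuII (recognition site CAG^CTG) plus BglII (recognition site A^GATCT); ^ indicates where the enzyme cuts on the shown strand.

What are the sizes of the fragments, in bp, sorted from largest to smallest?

93, 92, 23, 8 bp

PvuII sites (CAGCTG) start at positions 114, 206.
PvuII cuts after base 3 of each site, so after positions 116, 208.
The BglII site (AGATCT) starts at position 23.
BglII cuts after the first base of each site, so after position 23.
Combined cut positions: 23, 116, 208.
Linear molecule, 3 cuts → 4 fragments:
  1–23 → 23 bp
  24–116 → 93 bp
  117–208 → 92 bp
  209–216 → 8 bp
Sorted largest to smallest: 93, 92, 23, 8 bp.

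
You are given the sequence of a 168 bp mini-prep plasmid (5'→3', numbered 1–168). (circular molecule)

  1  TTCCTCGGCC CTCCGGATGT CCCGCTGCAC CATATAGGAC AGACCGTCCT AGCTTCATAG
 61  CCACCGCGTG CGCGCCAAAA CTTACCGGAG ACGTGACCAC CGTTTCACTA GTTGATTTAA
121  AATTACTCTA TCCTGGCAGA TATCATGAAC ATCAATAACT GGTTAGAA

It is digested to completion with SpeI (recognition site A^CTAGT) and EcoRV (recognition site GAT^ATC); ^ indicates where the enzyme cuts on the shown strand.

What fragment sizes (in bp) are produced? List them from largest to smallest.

134, 34 bp

The SpeI site (ACTAGT) starts at position 107.
SpeI cuts after the first base of each site, so after position 107.
The EcoRV site (GATATC) starts at position 139.
EcoRV cuts after base 3 of each site, so after position 141.
Combined cut positions: 107, 141.
Circular molecule, 2 cuts → 2 fragments:
  108–141 → 34 bp
  142–168 then 1–107 → 27 + 107 = 134 bp
Sorted largest to smallest: 134, 34 bp.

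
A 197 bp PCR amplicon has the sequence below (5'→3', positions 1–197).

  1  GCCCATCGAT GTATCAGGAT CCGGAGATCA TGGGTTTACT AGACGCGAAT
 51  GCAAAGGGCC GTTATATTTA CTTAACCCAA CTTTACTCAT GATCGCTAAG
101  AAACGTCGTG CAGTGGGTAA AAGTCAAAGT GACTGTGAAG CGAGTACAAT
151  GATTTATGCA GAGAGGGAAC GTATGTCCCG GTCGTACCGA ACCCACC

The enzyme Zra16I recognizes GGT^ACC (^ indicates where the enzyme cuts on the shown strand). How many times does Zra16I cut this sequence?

0

No occurrence of GGTACC is present in the sequence.
Zra16I does not cut: 0 sites.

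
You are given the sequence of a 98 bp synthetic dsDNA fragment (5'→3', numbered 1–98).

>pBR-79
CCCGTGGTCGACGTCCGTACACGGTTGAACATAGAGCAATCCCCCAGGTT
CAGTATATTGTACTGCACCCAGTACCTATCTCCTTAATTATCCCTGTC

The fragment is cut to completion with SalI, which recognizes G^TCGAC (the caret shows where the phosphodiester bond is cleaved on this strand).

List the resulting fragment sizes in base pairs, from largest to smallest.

The SalI site (GTCGAC) starts at position 7.
SalI cuts after the first base of each site, so after position 7.
Linear molecule, 1 cut → 2 fragments:
  1–7 → 7 bp
  8–98 → 91 bp
Sorted largest to smallest: 91, 7 bp.

91, 7 bp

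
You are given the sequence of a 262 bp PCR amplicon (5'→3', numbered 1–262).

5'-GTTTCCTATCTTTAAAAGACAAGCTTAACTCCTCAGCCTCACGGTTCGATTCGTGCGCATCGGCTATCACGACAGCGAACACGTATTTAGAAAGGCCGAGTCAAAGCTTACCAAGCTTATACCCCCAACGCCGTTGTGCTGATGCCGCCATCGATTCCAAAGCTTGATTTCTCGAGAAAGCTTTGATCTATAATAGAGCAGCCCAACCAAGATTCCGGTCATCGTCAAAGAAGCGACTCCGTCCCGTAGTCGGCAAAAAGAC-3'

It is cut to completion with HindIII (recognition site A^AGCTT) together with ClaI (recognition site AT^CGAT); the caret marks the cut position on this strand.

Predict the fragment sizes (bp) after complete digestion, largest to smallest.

HindIII sites (AAGCTT) start at positions 21, 104, 113, 160, 178.
HindIII cuts after the first base of each site, so after positions 21, 104, 113, 160, 178.
The ClaI site (ATCGAT) starts at position 150.
ClaI cuts after base 2 of each site, so after position 151.
Combined cut positions: 21, 104, 113, 151, 160, 178.
Linear molecule, 6 cuts → 7 fragments:
  1–21 → 21 bp
  22–104 → 83 bp
  105–113 → 9 bp
  114–151 → 38 bp
  152–160 → 9 bp
  161–178 → 18 bp
  179–262 → 84 bp
Sorted largest to smallest: 84, 83, 38, 21, 18, 9, 9 bp.

84, 83, 38, 21, 18, 9, 9 bp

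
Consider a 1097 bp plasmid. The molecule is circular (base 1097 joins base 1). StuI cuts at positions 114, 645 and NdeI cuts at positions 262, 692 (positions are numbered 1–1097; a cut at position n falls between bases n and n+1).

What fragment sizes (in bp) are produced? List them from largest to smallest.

519, 383, 148, 47 bp

Combined cut positions (sorted): 114, 262, 645, 692.
Circular molecule, 4 cuts → 4 fragments:
  262 − 114 = 148 bp
  645 − 262 = 383 bp
  692 − 645 = 47 bp
  wrap: 1097 − 692 + 114 = 519 bp
Sorted largest to smallest: 519, 383, 148, 47 bp.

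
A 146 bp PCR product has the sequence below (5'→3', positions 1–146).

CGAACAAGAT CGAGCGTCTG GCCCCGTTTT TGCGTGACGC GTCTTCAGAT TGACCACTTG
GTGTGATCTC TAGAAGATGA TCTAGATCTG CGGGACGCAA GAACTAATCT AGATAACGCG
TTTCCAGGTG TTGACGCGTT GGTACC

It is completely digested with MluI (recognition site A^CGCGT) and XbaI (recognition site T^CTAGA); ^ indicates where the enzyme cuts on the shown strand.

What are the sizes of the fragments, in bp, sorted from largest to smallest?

MluI sites (ACGCGT) start at positions 37, 116, 134.
MluI cuts after the first base of each site, so after positions 37, 116, 134.
XbaI sites (TCTAGA) start at positions 69, 81, 108.
XbaI cuts after the first base of each site, so after positions 69, 81, 108.
Combined cut positions: 37, 69, 81, 108, 116, 134.
Linear molecule, 6 cuts → 7 fragments:
  1–37 → 37 bp
  38–69 → 32 bp
  70–81 → 12 bp
  82–108 → 27 bp
  109–116 → 8 bp
  117–134 → 18 bp
  135–146 → 12 bp
Sorted largest to smallest: 37, 32, 27, 18, 12, 12, 8 bp.

37, 32, 27, 18, 12, 12, 8 bp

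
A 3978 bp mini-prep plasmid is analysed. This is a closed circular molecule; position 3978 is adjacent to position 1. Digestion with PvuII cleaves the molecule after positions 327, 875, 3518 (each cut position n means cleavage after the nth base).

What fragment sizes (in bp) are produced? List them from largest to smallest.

2643, 787, 548 bp

Circular molecule, 3 cuts → 3 fragments:
  875 − 327 = 548 bp
  3518 − 875 = 2643 bp
  wrap: 3978 − 3518 + 327 = 787 bp
Sorted largest to smallest: 2643, 787, 548 bp.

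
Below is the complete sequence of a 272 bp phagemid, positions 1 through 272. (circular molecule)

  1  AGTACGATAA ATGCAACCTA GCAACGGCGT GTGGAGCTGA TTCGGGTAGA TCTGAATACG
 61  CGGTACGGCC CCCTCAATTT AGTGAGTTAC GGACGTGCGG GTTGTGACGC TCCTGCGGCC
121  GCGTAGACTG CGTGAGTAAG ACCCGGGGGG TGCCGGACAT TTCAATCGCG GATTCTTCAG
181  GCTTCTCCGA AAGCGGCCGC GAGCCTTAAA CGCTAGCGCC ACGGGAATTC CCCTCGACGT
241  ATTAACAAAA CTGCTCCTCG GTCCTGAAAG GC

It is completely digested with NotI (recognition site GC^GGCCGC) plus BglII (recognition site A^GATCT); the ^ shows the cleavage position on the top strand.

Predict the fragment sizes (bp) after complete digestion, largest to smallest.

NotI sites (GCGGCCGC) start at positions 115, 193.
NotI cuts after base 2 of each site, so after positions 116, 194.
The BglII site (AGATCT) starts at position 48.
BglII cuts after the first base of each site, so after position 48.
Combined cut positions: 48, 116, 194.
Circular molecule, 3 cuts → 3 fragments:
  49–116 → 68 bp
  117–194 → 78 bp
  195–272 then 1–48 → 78 + 48 = 126 bp
Sorted largest to smallest: 126, 78, 68 bp.

126, 78, 68 bp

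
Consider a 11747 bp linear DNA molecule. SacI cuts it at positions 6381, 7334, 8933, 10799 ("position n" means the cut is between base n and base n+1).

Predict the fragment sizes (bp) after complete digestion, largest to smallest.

Linear molecule, 4 cuts → 5 fragments:
  6381 − 0 = 6381 bp
  7334 − 6381 = 953 bp
  8933 − 7334 = 1599 bp
  10799 − 8933 = 1866 bp
  11747 − 10799 = 948 bp
Sorted largest to smallest: 6381, 1866, 1599, 953, 948 bp.

6381, 1866, 1599, 953, 948 bp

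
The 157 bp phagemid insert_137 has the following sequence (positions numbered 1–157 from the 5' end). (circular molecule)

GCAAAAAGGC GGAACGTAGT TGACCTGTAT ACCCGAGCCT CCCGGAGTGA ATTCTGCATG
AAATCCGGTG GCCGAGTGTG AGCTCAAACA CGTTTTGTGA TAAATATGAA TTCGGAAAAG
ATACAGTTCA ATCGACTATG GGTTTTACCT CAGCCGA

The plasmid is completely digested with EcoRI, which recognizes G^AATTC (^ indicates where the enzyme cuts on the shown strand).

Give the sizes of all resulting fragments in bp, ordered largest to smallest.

EcoRI sites (GAATTC) start at positions 49, 108.
EcoRI cuts after the first base of each site, so after positions 49, 108.
Circular molecule, 2 cuts → 2 fragments:
  50–108 → 59 bp
  109–157 then 1–49 → 49 + 49 = 98 bp
Sorted largest to smallest: 98, 59 bp.

98, 59 bp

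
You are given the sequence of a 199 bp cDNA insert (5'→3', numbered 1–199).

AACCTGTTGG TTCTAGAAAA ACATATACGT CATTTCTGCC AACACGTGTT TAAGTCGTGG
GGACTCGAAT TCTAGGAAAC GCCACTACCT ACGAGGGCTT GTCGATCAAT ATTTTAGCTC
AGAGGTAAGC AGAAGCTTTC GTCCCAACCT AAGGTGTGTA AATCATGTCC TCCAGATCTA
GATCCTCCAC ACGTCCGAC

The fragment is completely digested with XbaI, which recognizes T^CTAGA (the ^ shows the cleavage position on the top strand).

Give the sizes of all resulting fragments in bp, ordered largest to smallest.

165, 22, 12 bp

XbaI sites (TCTAGA) start at positions 12, 177.
XbaI cuts after the first base of each site, so after positions 12, 177.
Linear molecule, 2 cuts → 3 fragments:
  1–12 → 12 bp
  13–177 → 165 bp
  178–199 → 22 bp
Sorted largest to smallest: 165, 22, 12 bp.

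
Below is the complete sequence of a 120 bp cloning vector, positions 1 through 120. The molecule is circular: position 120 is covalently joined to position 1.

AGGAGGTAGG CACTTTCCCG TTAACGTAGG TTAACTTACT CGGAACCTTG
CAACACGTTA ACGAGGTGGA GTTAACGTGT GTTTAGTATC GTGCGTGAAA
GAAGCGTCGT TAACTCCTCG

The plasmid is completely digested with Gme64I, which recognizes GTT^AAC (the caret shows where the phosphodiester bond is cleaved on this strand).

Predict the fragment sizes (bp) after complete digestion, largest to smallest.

38, 31, 27, 14, 10 bp

Gme64I sites (GTTAAC) start at positions 20, 30, 57, 71, 109.
Gme64I cuts after base 3 of each site, so after positions 22, 32, 59, 73, 111.
Circular molecule, 5 cuts → 5 fragments:
  23–32 → 10 bp
  33–59 → 27 bp
  60–73 → 14 bp
  74–111 → 38 bp
  112–120 then 1–22 → 9 + 22 = 31 bp
Sorted largest to smallest: 38, 31, 27, 14, 10 bp.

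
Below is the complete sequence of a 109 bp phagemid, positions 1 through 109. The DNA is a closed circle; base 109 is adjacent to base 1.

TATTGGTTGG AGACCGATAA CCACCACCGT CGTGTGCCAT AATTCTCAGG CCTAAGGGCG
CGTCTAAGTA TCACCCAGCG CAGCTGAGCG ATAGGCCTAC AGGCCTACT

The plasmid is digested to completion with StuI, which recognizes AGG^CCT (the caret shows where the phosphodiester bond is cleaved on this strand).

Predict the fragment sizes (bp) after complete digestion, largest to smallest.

56, 45, 8 bp

StuI sites (AGGCCT) start at positions 48, 93, 101.
StuI cuts after base 3 of each site, so after positions 50, 95, 103.
Circular molecule, 3 cuts → 3 fragments:
  51–95 → 45 bp
  96–103 → 8 bp
  104–109 then 1–50 → 6 + 50 = 56 bp
Sorted largest to smallest: 56, 45, 8 bp.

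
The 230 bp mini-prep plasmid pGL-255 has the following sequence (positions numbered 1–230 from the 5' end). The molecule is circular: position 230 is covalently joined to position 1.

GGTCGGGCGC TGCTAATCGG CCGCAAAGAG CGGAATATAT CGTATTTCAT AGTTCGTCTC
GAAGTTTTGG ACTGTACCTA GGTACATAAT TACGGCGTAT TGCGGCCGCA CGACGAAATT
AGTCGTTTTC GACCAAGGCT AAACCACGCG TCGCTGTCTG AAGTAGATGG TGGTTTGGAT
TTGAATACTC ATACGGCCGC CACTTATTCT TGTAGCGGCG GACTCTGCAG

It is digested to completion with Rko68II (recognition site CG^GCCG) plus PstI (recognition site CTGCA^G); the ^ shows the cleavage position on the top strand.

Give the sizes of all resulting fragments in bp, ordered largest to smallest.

91, 85, 34, 20 bp

Rko68II sites (CGGCCG) start at positions 18, 103, 194.
Rko68II cuts after base 2 of each site, so after positions 19, 104, 195.
The PstI site (CTGCAG) starts at position 225.
PstI cuts after base 5 of each site (before the last base), so after position 229.
Combined cut positions: 19, 104, 195, 229.
Circular molecule, 4 cuts → 4 fragments:
  20–104 → 85 bp
  105–195 → 91 bp
  196–229 → 34 bp
  230–230 then 1–19 → 1 + 19 = 20 bp
Sorted largest to smallest: 91, 85, 34, 20 bp.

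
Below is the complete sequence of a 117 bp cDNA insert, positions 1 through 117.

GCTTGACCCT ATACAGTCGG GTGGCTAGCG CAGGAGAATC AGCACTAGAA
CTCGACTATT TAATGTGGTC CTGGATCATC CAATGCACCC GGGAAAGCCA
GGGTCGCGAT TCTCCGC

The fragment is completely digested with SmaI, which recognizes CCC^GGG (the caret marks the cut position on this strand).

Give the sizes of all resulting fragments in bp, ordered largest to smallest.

The SmaI site (CCCGGG) starts at position 88.
SmaI cuts after base 3 of each site, so after position 90.
Linear molecule, 1 cut → 2 fragments:
  1–90 → 90 bp
  91–117 → 27 bp
Sorted largest to smallest: 90, 27 bp.

90, 27 bp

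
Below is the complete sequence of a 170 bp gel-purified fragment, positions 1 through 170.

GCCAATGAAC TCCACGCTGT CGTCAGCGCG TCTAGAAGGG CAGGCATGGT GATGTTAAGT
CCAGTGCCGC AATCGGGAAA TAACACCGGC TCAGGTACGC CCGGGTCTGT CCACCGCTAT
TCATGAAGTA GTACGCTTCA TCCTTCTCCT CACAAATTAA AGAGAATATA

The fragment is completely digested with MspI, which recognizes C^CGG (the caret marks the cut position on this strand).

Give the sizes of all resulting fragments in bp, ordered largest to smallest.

86, 69, 15 bp

MspI sites (CCGG) start at positions 86, 101.
MspI cuts after the first base of each site, so after positions 86, 101.
Linear molecule, 2 cuts → 3 fragments:
  1–86 → 86 bp
  87–101 → 15 bp
  102–170 → 69 bp
Sorted largest to smallest: 86, 69, 15 bp.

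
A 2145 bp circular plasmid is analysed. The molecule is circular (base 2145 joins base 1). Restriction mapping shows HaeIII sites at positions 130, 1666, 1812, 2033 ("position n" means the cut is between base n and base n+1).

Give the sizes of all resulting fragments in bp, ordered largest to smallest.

1536, 242, 221, 146 bp

Circular molecule, 4 cuts → 4 fragments:
  1666 − 130 = 1536 bp
  1812 − 1666 = 146 bp
  2033 − 1812 = 221 bp
  wrap: 2145 − 2033 + 130 = 242 bp
Sorted largest to smallest: 1536, 242, 221, 146 bp.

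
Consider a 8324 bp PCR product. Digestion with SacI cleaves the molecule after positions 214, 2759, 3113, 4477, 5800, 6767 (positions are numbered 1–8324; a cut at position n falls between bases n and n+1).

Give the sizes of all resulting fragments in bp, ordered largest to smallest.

2545, 1557, 1364, 1323, 967, 354, 214 bp

Linear molecule, 6 cuts → 7 fragments:
  214 − 0 = 214 bp
  2759 − 214 = 2545 bp
  3113 − 2759 = 354 bp
  4477 − 3113 = 1364 bp
  5800 − 4477 = 1323 bp
  6767 − 5800 = 967 bp
  8324 − 6767 = 1557 bp
Sorted largest to smallest: 2545, 1557, 1364, 1323, 967, 354, 214 bp.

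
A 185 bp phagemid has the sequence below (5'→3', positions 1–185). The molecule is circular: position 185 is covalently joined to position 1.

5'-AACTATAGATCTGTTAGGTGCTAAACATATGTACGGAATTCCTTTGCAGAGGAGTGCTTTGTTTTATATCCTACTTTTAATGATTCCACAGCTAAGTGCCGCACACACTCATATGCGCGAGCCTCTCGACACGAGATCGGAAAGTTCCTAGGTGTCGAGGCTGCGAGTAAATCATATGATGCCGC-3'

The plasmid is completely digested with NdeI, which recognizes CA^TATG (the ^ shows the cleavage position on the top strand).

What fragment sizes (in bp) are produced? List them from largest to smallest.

84, 63, 38 bp

NdeI sites (CATATG) start at positions 26, 110, 173.
NdeI cuts after base 2 of each site, so after positions 27, 111, 174.
Circular molecule, 3 cuts → 3 fragments:
  28–111 → 84 bp
  112–174 → 63 bp
  175–185 then 1–27 → 11 + 27 = 38 bp
Sorted largest to smallest: 84, 63, 38 bp.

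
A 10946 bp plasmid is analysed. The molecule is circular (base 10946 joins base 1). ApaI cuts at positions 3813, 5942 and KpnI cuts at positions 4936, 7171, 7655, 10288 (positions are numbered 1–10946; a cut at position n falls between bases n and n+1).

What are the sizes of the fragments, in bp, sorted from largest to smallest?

Combined cut positions (sorted): 3813, 4936, 5942, 7171, 7655, 10288.
Circular molecule, 6 cuts → 6 fragments:
  4936 − 3813 = 1123 bp
  5942 − 4936 = 1006 bp
  7171 − 5942 = 1229 bp
  7655 − 7171 = 484 bp
  10288 − 7655 = 2633 bp
  wrap: 10946 − 10288 + 3813 = 4471 bp
Sorted largest to smallest: 4471, 2633, 1229, 1123, 1006, 484 bp.

4471, 2633, 1229, 1123, 1006, 484 bp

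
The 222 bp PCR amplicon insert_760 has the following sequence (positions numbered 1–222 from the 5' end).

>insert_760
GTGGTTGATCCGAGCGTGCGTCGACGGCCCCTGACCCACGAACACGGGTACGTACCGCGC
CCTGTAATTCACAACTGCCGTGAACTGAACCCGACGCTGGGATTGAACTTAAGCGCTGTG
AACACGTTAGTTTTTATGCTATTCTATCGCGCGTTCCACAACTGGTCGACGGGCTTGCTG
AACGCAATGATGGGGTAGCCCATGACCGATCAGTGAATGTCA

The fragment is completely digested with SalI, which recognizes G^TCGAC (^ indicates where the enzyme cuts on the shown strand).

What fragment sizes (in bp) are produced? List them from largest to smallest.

145, 57, 20 bp

SalI sites (GTCGAC) start at positions 20, 165.
SalI cuts after the first base of each site, so after positions 20, 165.
Linear molecule, 2 cuts → 3 fragments:
  1–20 → 20 bp
  21–165 → 145 bp
  166–222 → 57 bp
Sorted largest to smallest: 145, 57, 20 bp.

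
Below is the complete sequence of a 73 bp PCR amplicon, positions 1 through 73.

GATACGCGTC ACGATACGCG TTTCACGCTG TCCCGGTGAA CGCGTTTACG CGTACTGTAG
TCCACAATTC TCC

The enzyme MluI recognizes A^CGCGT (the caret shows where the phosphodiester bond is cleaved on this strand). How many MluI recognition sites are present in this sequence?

4

ACGCGT occurs starting at positions 4, 16, 40, 48.
MluI cuts at 4 sites.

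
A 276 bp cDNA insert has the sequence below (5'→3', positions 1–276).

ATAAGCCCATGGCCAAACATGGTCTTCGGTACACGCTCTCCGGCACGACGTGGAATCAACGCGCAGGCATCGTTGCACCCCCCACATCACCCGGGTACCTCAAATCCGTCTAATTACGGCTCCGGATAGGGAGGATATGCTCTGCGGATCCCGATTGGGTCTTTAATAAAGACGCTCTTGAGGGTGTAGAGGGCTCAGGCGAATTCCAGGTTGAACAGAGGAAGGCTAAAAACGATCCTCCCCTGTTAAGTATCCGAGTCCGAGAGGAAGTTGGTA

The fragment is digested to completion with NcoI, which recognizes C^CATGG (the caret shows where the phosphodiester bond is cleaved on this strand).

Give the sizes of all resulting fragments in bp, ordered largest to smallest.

The NcoI site (CCATGG) starts at position 7.
NcoI cuts after the first base of each site, so after position 7.
Linear molecule, 1 cut → 2 fragments:
  1–7 → 7 bp
  8–276 → 269 bp
Sorted largest to smallest: 269, 7 bp.

269, 7 bp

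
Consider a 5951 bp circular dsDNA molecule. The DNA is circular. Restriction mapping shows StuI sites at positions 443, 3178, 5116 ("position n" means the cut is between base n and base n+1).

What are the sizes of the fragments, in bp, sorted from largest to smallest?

2735, 1938, 1278 bp

Circular molecule, 3 cuts → 3 fragments:
  3178 − 443 = 2735 bp
  5116 − 3178 = 1938 bp
  wrap: 5951 − 5116 + 443 = 1278 bp
Sorted largest to smallest: 2735, 1938, 1278 bp.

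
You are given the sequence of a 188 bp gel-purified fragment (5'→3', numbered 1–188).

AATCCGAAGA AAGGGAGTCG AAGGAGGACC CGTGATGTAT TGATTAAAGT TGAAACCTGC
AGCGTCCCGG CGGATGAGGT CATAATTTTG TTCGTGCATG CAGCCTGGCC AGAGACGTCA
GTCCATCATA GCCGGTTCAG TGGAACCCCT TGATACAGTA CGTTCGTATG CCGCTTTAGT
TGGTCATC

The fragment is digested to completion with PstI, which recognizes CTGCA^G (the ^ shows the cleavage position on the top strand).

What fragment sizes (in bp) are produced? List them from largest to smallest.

The PstI site (CTGCAG) starts at position 57.
PstI cuts after base 5 of each site (before the last base), so after position 61.
Linear molecule, 1 cut → 2 fragments:
  1–61 → 61 bp
  62–188 → 127 bp
Sorted largest to smallest: 127, 61 bp.

127, 61 bp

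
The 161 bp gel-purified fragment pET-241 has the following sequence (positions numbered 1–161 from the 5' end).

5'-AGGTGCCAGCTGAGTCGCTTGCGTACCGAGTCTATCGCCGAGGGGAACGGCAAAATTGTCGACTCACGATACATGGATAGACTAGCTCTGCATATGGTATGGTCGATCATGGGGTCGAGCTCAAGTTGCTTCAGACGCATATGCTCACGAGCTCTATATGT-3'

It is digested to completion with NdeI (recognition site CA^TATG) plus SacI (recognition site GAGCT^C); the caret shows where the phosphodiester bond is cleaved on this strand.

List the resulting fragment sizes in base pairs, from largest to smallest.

NdeI sites (CATATG) start at positions 91, 138.
NdeI cuts after base 2 of each site, so after positions 92, 139.
SacI sites (GAGCTC) start at positions 117, 149.
SacI cuts after base 5 of each site (before the last base), so after positions 121, 153.
Combined cut positions: 92, 121, 139, 153.
Linear molecule, 4 cuts → 5 fragments:
  1–92 → 92 bp
  93–121 → 29 bp
  122–139 → 18 bp
  140–153 → 14 bp
  154–161 → 8 bp
Sorted largest to smallest: 92, 29, 18, 14, 8 bp.

92, 29, 18, 14, 8 bp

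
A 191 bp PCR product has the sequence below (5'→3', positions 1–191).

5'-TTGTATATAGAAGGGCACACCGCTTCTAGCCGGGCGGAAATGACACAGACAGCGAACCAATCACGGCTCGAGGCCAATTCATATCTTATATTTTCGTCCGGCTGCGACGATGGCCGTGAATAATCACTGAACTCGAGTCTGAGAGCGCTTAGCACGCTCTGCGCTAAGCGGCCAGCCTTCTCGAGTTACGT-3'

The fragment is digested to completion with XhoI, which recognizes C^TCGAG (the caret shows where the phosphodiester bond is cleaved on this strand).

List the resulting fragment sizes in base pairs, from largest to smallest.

XhoI sites (CTCGAG) start at positions 67, 132, 180.
XhoI cuts after the first base of each site, so after positions 67, 132, 180.
Linear molecule, 3 cuts → 4 fragments:
  1–67 → 67 bp
  68–132 → 65 bp
  133–180 → 48 bp
  181–191 → 11 bp
Sorted largest to smallest: 67, 65, 48, 11 bp.

67, 65, 48, 11 bp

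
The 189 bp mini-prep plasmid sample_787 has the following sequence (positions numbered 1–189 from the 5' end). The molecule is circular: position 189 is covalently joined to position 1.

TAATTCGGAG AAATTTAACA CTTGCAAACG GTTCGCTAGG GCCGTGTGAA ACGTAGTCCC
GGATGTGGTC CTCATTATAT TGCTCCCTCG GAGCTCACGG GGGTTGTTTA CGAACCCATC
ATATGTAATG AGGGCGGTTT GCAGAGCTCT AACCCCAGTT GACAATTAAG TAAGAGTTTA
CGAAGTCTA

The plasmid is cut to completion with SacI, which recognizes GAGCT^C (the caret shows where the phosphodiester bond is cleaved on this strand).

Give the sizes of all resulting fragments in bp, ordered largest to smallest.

136, 53 bp

SacI sites (GAGCTC) start at positions 91, 144.
SacI cuts after base 5 of each site (before the last base), so after positions 95, 148.
Circular molecule, 2 cuts → 2 fragments:
  96–148 → 53 bp
  149–189 then 1–95 → 41 + 95 = 136 bp
Sorted largest to smallest: 136, 53 bp.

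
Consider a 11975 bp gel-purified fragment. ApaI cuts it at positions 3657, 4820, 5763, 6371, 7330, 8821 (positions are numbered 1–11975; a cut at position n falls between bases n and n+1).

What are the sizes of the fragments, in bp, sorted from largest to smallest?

Linear molecule, 6 cuts → 7 fragments:
  3657 − 0 = 3657 bp
  4820 − 3657 = 1163 bp
  5763 − 4820 = 943 bp
  6371 − 5763 = 608 bp
  7330 − 6371 = 959 bp
  8821 − 7330 = 1491 bp
  11975 − 8821 = 3154 bp
Sorted largest to smallest: 3657, 3154, 1491, 1163, 959, 943, 608 bp.

3657, 3154, 1491, 1163, 959, 943, 608 bp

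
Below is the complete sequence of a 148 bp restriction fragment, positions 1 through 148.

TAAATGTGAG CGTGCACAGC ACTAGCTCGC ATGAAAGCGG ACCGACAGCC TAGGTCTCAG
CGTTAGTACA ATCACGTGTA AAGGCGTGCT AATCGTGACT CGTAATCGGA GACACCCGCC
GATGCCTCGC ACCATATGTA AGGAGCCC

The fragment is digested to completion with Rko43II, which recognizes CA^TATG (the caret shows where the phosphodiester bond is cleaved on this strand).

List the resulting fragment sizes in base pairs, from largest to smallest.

The Rko43II site (CATATG) starts at position 133.
Rko43II cuts after base 2 of each site, so after position 134.
Linear molecule, 1 cut → 2 fragments:
  1–134 → 134 bp
  135–148 → 14 bp
Sorted largest to smallest: 134, 14 bp.

134, 14 bp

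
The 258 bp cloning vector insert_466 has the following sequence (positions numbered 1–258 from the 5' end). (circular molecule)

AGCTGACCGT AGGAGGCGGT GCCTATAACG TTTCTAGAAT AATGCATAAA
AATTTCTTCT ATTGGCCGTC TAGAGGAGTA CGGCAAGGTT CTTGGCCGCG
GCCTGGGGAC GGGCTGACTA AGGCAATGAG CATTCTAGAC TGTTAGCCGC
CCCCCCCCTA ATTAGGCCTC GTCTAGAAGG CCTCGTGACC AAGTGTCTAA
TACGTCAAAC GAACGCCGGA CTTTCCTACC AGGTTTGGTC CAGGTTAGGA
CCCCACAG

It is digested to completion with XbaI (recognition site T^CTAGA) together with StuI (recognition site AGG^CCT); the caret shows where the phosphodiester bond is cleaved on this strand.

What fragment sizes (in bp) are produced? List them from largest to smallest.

111, 65, 36, 32, 8, 6 bp

XbaI sites (TCTAGA) start at positions 33, 69, 134, 172.
XbaI cuts after the first base of each site, so after positions 33, 69, 134, 172.
StuI sites (AGGCCT) start at positions 164, 178.
StuI cuts after base 3 of each site, so after positions 166, 180.
Combined cut positions: 33, 69, 134, 166, 172, 180.
Circular molecule, 6 cuts → 6 fragments:
  34–69 → 36 bp
  70–134 → 65 bp
  135–166 → 32 bp
  167–172 → 6 bp
  173–180 → 8 bp
  181–258 then 1–33 → 78 + 33 = 111 bp
Sorted largest to smallest: 111, 65, 36, 32, 8, 6 bp.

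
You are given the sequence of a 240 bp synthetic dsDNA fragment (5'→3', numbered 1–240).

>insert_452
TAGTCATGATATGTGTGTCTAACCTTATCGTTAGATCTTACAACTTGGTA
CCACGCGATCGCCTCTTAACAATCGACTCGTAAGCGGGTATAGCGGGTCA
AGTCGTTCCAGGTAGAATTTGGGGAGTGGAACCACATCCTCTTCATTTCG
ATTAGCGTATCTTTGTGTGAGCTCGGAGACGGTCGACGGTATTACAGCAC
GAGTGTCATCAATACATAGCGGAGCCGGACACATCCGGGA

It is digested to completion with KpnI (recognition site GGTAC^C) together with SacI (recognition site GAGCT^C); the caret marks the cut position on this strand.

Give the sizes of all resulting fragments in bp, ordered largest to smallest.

122, 67, 51 bp

The KpnI site (GGTACC) starts at position 47.
KpnI cuts after base 5 of each site (before the last base), so after position 51.
The SacI site (GAGCTC) starts at position 169.
SacI cuts after base 5 of each site (before the last base), so after position 173.
Combined cut positions: 51, 173.
Linear molecule, 2 cuts → 3 fragments:
  1–51 → 51 bp
  52–173 → 122 bp
  174–240 → 67 bp
Sorted largest to smallest: 122, 67, 51 bp.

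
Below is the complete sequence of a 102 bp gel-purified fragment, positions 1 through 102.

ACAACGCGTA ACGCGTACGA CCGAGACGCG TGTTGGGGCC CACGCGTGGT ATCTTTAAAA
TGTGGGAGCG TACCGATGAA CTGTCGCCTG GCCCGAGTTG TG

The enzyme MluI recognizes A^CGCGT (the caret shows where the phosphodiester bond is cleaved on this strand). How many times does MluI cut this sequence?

ACGCGT occurs starting at positions 4, 11, 26, 42.
MluI cuts at 4 sites.

4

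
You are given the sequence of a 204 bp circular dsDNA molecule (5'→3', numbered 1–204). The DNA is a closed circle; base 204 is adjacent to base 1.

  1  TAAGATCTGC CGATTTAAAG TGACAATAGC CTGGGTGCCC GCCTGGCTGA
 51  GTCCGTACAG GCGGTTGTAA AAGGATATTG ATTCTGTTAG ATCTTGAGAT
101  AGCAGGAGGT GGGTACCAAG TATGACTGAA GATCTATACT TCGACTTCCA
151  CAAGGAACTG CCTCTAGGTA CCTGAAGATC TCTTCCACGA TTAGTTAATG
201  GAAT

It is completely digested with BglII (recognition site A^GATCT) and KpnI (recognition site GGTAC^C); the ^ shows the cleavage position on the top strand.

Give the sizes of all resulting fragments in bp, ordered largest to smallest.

BglII sites (AGATCT) start at positions 3, 89, 130, 176.
BglII cuts after the first base of each site, so after positions 3, 89, 130, 176.
KpnI sites (GGTACC) start at positions 112, 167.
KpnI cuts after base 5 of each site (before the last base), so after positions 116, 171.
Combined cut positions: 3, 89, 116, 130, 171, 176.
Circular molecule, 6 cuts → 6 fragments:
  4–89 → 86 bp
  90–116 → 27 bp
  117–130 → 14 bp
  131–171 → 41 bp
  172–176 → 5 bp
  177–204 then 1–3 → 28 + 3 = 31 bp
Sorted largest to smallest: 86, 41, 31, 27, 14, 5 bp.

86, 41, 31, 27, 14, 5 bp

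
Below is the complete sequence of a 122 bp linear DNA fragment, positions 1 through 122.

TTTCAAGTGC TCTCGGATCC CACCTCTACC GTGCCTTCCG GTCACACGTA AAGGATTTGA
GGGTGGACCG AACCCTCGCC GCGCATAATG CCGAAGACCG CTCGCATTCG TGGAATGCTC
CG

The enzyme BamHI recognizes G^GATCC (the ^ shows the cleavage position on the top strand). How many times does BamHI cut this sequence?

1

GGATCC occurs starting at position 15.
BamHI cuts at 1 site.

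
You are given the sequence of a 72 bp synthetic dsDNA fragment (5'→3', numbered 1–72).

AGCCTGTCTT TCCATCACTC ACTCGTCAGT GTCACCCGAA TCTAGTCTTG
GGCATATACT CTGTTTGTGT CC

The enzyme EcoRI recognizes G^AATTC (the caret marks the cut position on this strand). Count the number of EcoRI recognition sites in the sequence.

0

No occurrence of GAATTC is present in the sequence.
EcoRI does not cut: 0 sites.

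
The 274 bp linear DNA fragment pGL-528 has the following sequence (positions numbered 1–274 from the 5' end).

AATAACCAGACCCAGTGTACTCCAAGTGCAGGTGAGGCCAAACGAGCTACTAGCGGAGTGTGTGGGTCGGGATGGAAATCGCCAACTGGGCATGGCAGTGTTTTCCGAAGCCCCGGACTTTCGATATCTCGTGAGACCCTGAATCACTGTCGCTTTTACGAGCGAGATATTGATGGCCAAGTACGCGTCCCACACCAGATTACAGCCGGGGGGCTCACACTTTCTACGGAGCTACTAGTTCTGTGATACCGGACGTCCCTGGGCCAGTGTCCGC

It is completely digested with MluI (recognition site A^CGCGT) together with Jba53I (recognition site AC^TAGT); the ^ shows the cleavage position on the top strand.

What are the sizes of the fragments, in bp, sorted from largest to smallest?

183, 52, 39 bp

The MluI site (ACGCGT) starts at position 183.
MluI cuts after the first base of each site, so after position 183.
The Jba53I site (ACTAGT) starts at position 234.
Jba53I cuts after base 2 of each site, so after position 235.
Combined cut positions: 183, 235.
Linear molecule, 2 cuts → 3 fragments:
  1–183 → 183 bp
  184–235 → 52 bp
  236–274 → 39 bp
Sorted largest to smallest: 183, 52, 39 bp.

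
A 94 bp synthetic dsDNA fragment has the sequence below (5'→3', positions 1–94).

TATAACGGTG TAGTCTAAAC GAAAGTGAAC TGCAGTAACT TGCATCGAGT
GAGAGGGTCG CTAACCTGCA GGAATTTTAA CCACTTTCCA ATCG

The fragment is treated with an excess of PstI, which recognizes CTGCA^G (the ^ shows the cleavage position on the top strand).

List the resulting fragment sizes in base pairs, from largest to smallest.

PstI sites (CTGCAG) start at positions 30, 66.
PstI cuts after base 5 of each site (before the last base), so after positions 34, 70.
Linear molecule, 2 cuts → 3 fragments:
  1–34 → 34 bp
  35–70 → 36 bp
  71–94 → 24 bp
Sorted largest to smallest: 36, 34, 24 bp.

36, 34, 24 bp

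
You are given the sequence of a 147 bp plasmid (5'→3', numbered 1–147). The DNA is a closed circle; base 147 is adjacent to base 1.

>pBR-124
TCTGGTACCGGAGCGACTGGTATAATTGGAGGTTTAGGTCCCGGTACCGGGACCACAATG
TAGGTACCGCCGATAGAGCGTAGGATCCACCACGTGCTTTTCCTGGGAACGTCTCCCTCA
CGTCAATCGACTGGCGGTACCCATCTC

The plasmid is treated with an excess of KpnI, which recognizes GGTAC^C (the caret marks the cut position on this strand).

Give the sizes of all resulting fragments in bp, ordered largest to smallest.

KpnI sites (GGTACC) start at positions 4, 43, 63, 136.
KpnI cuts after base 5 of each site (before the last base), so after positions 8, 47, 67, 140.
Circular molecule, 4 cuts → 4 fragments:
  9–47 → 39 bp
  48–67 → 20 bp
  68–140 → 73 bp
  141–147 then 1–8 → 7 + 8 = 15 bp
Sorted largest to smallest: 73, 39, 20, 15 bp.

73, 39, 20, 15 bp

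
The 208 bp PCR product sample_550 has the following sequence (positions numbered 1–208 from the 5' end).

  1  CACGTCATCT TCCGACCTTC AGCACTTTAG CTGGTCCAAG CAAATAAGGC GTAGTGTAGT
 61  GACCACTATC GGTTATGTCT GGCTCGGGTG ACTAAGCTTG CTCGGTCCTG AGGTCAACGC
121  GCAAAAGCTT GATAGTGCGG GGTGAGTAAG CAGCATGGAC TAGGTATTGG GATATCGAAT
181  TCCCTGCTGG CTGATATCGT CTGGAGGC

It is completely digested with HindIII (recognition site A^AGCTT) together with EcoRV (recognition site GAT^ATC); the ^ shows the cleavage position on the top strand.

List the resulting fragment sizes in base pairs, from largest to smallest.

94, 48, 31, 22, 13 bp

HindIII sites (AAGCTT) start at positions 94, 125.
HindIII cuts after the first base of each site, so after positions 94, 125.
EcoRV sites (GATATC) start at positions 171, 193.
EcoRV cuts after base 3 of each site, so after positions 173, 195.
Combined cut positions: 94, 125, 173, 195.
Linear molecule, 4 cuts → 5 fragments:
  1–94 → 94 bp
  95–125 → 31 bp
  126–173 → 48 bp
  174–195 → 22 bp
  196–208 → 13 bp
Sorted largest to smallest: 94, 48, 31, 22, 13 bp.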